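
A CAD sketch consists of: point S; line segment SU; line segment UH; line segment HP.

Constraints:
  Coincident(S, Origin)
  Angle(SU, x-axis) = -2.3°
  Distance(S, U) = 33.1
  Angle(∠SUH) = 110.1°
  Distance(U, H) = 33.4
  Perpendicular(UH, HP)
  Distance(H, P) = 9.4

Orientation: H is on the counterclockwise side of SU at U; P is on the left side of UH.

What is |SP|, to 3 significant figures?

49.7

S is at the origin; SU runs at -2.3° with length 33.1, so U = 33.1·(cos -2.3°, sin -2.3°) = (33.1, -1.33). ∠SUH = 110.1°, so UH runs at -2.3° + (180° − 110.1°) = 67.6° from the x-axis; with |UH| = 33.4, H = U + 33.4·(cos 67.6°, sin 67.6°) = (45.8, 29.6). The perpendicularity gives HP at right angles to UH; with |HP| = 9.4 on the left of UH, P = H + 9.4·(-0.925, 0.381) = (37.1, 33.1). Then |SP| = |P − S| = 49.7.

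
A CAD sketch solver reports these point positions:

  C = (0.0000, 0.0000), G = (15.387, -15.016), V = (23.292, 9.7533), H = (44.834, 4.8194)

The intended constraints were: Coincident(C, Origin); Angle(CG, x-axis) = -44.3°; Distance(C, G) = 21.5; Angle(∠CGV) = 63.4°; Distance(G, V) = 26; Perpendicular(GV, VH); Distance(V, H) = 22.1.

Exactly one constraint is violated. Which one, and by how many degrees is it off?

Perpendicular(GV, VH) — off by 4.80°.

C = (0.00, 0.00) ✓; CG at -44.30° ✓; |CG| = 21.50 ✓; ∠CGV = 63.40° ✓; |GV| = 26.00 ✓; ∠(GV, VH) = 85.20° ✗; |VH| = 22.10 ✓.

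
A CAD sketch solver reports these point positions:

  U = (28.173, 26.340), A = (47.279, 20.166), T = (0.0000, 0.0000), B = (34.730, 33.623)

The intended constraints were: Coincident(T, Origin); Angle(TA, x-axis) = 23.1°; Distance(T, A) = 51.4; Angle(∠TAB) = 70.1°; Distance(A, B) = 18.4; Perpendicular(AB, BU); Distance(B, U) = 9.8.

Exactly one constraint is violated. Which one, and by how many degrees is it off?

Perpendicular(AB, BU) — off by 5.00°.

T = (0.00, 0.00) ✓; TA at 23.10° ✓; |TA| = 51.40 ✓; ∠TAB = 70.10° ✓; |AB| = 18.40 ✓; ∠(AB, BU) = 95.00° ✗; |BU| = 9.800 ✓.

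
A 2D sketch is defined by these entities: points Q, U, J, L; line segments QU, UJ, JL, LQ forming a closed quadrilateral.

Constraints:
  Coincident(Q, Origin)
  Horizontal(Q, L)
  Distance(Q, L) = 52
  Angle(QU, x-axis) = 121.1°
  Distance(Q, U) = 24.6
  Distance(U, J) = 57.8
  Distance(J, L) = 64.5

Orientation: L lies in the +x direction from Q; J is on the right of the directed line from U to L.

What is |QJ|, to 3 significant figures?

35.7

Checks: |UJ| = 57.80 ✓; |JL| = 64.50 ✓.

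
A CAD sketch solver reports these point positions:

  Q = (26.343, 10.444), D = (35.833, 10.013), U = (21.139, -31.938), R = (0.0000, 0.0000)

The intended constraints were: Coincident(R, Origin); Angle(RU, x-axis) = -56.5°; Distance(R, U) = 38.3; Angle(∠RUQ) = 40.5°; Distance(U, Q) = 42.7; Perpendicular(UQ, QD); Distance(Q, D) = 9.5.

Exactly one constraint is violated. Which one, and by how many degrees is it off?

Perpendicular(UQ, QD) — off by 4.40°.

R = (0.00, 0.00) ✓; RU at -56.50° ✓; |RU| = 38.30 ✓; ∠RUQ = 40.50° ✓; |UQ| = 42.70 ✓; ∠(UQ, QD) = 85.60° ✗; |QD| = 9.500 ✓.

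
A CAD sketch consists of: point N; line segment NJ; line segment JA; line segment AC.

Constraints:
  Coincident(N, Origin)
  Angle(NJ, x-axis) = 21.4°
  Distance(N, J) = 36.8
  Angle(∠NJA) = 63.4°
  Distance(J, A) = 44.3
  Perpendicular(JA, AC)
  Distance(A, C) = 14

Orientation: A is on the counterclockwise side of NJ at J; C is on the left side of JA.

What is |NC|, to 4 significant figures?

33.64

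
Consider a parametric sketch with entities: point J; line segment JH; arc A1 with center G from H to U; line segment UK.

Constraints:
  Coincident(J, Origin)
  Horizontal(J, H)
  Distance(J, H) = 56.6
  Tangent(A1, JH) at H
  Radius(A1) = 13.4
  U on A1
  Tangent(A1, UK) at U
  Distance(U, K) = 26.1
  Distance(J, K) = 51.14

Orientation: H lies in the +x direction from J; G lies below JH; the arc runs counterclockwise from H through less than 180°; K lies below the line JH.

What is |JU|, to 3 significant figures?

44.8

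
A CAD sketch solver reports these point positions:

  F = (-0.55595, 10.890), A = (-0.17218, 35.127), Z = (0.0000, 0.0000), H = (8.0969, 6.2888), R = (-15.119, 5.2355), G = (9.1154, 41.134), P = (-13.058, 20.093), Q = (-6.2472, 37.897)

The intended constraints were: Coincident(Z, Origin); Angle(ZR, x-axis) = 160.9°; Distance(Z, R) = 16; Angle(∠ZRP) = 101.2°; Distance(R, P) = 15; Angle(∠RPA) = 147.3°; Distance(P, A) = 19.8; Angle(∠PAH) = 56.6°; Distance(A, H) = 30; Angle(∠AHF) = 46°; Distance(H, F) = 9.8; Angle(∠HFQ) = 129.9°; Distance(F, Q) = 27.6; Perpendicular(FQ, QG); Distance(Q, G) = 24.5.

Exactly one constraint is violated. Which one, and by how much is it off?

Distance(Q, G) = 24.5 — off by 8.80.

Z = (0.00, 0.00) ✓; ZR at 160.9° ✓; |ZR| = 16.00 ✓; ∠ZRP = 101.2° ✓; |RP| = 15.00 ✓; ∠RPA = 147.3° ✓; |PA| = 19.80 ✓; ∠PAH = 56.60° ✓; |AH| = 30.00 ✓; ∠AHF = 46.00° ✓; |HF| = 9.800 ✓; ∠HFQ = 129.9° ✓; |FQ| = 27.60 ✓; ∠(FQ, QG) = 90.00° ✓; |QG| = 15.70 ✗.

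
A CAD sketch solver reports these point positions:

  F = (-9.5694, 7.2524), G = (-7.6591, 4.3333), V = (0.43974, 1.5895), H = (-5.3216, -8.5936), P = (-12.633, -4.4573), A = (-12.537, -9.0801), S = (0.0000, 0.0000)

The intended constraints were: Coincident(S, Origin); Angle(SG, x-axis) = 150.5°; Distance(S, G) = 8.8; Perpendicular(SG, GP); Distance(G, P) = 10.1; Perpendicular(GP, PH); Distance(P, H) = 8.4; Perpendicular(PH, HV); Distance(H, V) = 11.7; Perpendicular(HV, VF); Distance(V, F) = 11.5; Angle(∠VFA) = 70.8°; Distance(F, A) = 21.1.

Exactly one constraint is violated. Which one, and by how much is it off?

Distance(F, A) = 21.1 — off by 4.50.

S = (0.00, 0.00) ✓; SG at 150.5° ✓; |SG| = 8.800 ✓; ∠(SG, GP) = 90.00° ✓; |GP| = 10.10 ✓; ∠(GP, PH) = 90.00° ✓; |PH| = 8.400 ✓; ∠(PH, HV) = 90.00° ✓; |HV| = 11.70 ✓; ∠(HV, VF) = 90.00° ✓; |VF| = 11.50 ✓; ∠VFA = 70.80° ✓; |FA| = 16.60 ✗.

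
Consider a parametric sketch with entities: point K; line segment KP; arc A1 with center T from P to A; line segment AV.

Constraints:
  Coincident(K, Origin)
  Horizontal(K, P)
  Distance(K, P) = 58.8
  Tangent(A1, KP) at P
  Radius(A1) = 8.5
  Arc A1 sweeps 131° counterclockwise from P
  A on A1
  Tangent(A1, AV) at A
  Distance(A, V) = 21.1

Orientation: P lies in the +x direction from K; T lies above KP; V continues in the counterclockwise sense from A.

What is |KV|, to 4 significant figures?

59.49

K is at the origin; KP is horizontal with |KP| = 58.8 and P on the +x side, so P = (58.80, 0.000). The tangent condition forces TP to be normal to KP, so T = P + (0, 8.5) = (58.80, 8.500). On A1, P sits at bearing -90° from T; a 131° counterclockwise sweep puts A at bearing 41°, so A = T + 8.5·(cos 41°, sin 41°) = (65.22, 14.08). Tangency of A1 to AV means the radius TA is perpendicular to AV, so AV runs along (−sin 41°, cos 41°); with |AV| = 21.1, V = (51.37, 30.00). Then |KV| = |V − K| = 59.49.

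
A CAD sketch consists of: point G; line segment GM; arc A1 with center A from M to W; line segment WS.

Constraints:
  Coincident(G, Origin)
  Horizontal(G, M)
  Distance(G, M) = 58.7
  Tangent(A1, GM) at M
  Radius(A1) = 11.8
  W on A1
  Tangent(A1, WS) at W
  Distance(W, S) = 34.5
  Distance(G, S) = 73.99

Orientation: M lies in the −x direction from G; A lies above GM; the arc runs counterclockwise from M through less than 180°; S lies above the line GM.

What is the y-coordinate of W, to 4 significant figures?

14.83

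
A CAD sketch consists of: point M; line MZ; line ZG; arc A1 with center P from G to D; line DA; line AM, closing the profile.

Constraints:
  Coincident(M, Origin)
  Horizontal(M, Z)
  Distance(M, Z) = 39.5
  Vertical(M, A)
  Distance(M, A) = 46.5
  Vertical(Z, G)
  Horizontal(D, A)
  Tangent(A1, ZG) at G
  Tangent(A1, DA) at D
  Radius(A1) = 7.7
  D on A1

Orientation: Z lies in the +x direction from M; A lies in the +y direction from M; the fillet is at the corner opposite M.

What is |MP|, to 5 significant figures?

50.167

M and A share the same x with |MA| = 46.5 and A on the +y side, so A = (0.0000, 46.500). The virtual corner opposite M is at (39.500, 46.500). A1 meets ZG tangentially, so PG is at right angles to ZG and tangency of A1 to DA means the radius PD is perpendicular to DA, with radius 7.7, so the center P sits 7.7 in from both sides at P = (31.800, 38.800). Then |MP| = |P − M| = 50.167.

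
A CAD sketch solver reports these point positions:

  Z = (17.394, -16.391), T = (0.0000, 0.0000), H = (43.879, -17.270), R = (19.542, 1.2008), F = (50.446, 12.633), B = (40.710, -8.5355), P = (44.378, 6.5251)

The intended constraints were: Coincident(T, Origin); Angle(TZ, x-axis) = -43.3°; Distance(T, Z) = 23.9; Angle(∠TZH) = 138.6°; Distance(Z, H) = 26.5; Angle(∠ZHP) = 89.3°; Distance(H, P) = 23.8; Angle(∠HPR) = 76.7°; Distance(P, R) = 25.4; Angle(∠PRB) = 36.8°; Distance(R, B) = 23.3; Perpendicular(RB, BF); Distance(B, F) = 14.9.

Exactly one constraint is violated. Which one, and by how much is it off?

Distance(B, F) = 14.9 — off by 8.40.

T = (0.00, 0.00) ✓; TZ at -43.30° ✓; |TZ| = 23.90 ✓; ∠TZH = 138.6° ✓; |ZH| = 26.50 ✓; ∠ZHP = 89.30° ✓; |HP| = 23.80 ✓; ∠HPR = 76.70° ✓; |PR| = 25.40 ✓; ∠PRB = 36.80° ✓; |RB| = 23.30 ✓; ∠(RB, BF) = 90.00° ✓; |BF| = 23.30 ✗.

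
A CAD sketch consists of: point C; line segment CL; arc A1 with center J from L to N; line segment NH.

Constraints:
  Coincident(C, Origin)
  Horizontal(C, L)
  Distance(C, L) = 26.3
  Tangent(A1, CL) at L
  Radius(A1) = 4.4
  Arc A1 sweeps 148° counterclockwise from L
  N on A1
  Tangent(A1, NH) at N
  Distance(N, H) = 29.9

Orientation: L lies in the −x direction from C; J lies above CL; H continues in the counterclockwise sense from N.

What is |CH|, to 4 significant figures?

54.84

On A1, L sits at bearing -90° from J; a 148° counterclockwise sweep puts N at bearing 58°, so N = J + 4.4·(cos 58°, sin 58°) = (-23.97, 8.131). Since A1 is tangent to NH there, JN ⟂ NH, so NH runs along (−sin 58°, cos 58°); with |NH| = 29.9, H = (-49.32, 23.98). Then |CH| = |H − C| = 54.84.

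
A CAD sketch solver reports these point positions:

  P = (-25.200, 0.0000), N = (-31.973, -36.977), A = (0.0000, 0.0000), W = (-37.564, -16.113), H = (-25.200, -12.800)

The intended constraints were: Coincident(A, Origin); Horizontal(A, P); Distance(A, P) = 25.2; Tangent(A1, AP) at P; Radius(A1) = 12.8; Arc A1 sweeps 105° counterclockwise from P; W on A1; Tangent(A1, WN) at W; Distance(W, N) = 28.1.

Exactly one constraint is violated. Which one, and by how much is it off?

Distance(W, N) = 28.1 — off by 6.50.

A = (0.00, 0.00) ✓; A.y = 0.00, P.y = 0.00 ✓; |AP| = 25.20 ✓; ∠(HP, PA) = 90.00° ✓; |HP| = 12.80 ✓; bearing(H→W) − bearing(H→P) = 105.0° ✓; |HW| = 12.80 ✓; ∠(HW, WN) = 90.00° ✓; |WN| = 21.60 ✗.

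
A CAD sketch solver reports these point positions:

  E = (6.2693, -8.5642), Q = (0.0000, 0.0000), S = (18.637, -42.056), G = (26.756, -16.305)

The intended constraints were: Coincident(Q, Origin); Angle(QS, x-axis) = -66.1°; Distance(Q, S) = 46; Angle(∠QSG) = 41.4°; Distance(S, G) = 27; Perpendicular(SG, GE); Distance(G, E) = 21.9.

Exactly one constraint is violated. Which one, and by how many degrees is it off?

Perpendicular(SG, GE) — off by 3.20°.

Q = (0.00, 0.00) ✓; QS at -66.10° ✓; |QS| = 46.00 ✓; ∠QSG = 41.40° ✓; |SG| = 27.00 ✓; ∠(SG, GE) = 86.80° ✗; |GE| = 21.90 ✓.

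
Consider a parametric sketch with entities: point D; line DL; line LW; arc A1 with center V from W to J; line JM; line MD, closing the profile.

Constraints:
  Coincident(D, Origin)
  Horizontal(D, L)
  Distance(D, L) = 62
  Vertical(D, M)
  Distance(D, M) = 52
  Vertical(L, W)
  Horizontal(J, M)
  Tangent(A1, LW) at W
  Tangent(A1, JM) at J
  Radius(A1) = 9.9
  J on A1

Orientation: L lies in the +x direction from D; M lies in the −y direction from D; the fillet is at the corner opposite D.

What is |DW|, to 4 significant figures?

74.94

D is at the origin; DL is horizontal with |DL| = 62.0 and L on the +x side, so L = (62.00, 0.000). DM is vertical with |DM| = 52.0 and M on the −y side, so M = (0.000, -52.00). The virtual corner opposite D is at (62.00, -52.00). Tangency of A1 to LW means the radius VW is perpendicular to LW and tangency of A1 to JM means the radius VJ is perpendicular to JM, with radius 9.9, so the center V sits 9.9 in from both sides at V = (52.10, -42.10). That places the tangent points at W = (62.00, -42.10) on LW and J = (52.10, -52.00) on JM. Then |DW| = |W − D| = 74.94.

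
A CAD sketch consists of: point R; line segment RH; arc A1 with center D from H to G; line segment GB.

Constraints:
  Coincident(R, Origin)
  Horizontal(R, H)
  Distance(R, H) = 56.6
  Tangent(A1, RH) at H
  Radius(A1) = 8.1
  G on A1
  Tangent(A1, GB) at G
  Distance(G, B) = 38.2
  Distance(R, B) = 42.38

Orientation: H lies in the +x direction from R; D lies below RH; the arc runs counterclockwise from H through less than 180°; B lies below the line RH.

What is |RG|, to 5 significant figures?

50.341

Checks: |DG| = 8.100 ✓; ∠(DG, GB) = 90.00° ✓; |GB| = 38.20 ✓; |RB| = 42.38 ✓.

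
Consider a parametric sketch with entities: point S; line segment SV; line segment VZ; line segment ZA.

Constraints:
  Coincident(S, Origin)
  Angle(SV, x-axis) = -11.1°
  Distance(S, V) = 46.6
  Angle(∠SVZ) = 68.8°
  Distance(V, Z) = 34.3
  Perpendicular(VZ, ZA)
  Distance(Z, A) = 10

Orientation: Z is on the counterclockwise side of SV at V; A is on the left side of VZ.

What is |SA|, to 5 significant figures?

37.724

∠SVZ = 68.8°, so VZ runs at -11.1° + (180° − 68.8°) = 100.10° from the x-axis; with |VZ| = 34.3, Z = V + 34.3·(cos 100.10°, sin 100.10°) = (39.713, 24.797). The perpendicularity gives ZA at right angles to VZ; with |ZA| = 10.0 on the left of VZ, A = Z + 10.0·(-0.98450, -0.17537) = (29.868, 23.043). Then |SA| = |A − S| = 37.724.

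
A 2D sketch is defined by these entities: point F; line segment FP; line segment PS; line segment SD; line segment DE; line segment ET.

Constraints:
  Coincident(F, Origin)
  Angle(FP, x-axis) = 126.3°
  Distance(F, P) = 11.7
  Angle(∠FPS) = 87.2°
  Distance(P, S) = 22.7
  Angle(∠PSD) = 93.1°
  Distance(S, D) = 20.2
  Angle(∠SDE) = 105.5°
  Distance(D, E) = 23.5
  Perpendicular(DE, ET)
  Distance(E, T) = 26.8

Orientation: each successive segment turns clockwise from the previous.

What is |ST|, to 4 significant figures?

29.81

F is at the origin; FP runs at 126.3° with length 11.7, so P = (-6.927, 9.429). ∠FPS = 87.2° gives PS at 33.50° from the x-axis; with |PS| = 22.7, S = (12.00, 21.96). ∠PSD = 93.1° gives SD at -53.40° from the x-axis; with |SD| = 20.2, D = (24.05, 5.741). ∠SDE = 105.5° gives DE at -127.9° from the x-axis; with |DE| = 23.5, E = (9.611, -12.80). DE is perpendicular to ET, so ET runs at 142.1°; with |ET| = 26.8, T = (-11.54, 3.661). Then |ST| = |T − S| = 29.81.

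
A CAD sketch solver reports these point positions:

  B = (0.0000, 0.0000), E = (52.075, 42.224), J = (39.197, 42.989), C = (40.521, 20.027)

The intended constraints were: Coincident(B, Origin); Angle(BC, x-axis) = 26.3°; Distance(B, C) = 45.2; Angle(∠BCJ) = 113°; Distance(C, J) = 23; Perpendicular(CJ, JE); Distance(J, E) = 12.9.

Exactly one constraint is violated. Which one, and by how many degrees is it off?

Perpendicular(CJ, JE) — off by 6.70°.

B = (0.00, 0.00) ✓; BC at 26.30° ✓; |BC| = 45.20 ✓; ∠BCJ = 113.0° ✓; |CJ| = 23.00 ✓; ∠(CJ, JE) = 96.70° ✗; |JE| = 12.90 ✓.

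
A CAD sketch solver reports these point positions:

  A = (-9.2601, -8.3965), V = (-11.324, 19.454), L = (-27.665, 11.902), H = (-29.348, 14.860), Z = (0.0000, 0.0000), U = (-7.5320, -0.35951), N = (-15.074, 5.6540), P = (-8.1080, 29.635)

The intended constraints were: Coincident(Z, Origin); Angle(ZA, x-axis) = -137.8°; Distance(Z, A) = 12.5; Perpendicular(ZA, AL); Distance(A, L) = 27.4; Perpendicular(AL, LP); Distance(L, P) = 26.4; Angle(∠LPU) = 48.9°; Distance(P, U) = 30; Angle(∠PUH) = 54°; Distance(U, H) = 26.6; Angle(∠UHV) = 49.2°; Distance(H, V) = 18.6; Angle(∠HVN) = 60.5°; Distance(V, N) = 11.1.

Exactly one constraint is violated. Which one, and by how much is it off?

Distance(V, N) = 11.1 — off by 3.20.

Z = (0.00, 0.00) ✓; ZA at -137.8° ✓; |ZA| = 12.50 ✓; ∠(ZA, AL) = 90.00° ✓; |AL| = 27.40 ✓; ∠(AL, LP) = 90.00° ✓; |LP| = 26.40 ✓; ∠LPU = 48.90° ✓; |PU| = 30.00 ✓; ∠PUH = 54.00° ✓; |UH| = 26.60 ✓; ∠UHV = 49.20° ✓; |HV| = 18.60 ✓; ∠HVN = 60.50° ✓; |VN| = 14.30 ✗.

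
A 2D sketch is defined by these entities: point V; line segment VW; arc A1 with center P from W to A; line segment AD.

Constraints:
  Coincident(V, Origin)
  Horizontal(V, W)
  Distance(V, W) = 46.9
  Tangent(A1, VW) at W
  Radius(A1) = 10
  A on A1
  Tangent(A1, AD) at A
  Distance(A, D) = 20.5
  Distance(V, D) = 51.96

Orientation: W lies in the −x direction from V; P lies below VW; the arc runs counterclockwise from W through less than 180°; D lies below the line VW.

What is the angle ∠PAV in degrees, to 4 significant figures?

24.24°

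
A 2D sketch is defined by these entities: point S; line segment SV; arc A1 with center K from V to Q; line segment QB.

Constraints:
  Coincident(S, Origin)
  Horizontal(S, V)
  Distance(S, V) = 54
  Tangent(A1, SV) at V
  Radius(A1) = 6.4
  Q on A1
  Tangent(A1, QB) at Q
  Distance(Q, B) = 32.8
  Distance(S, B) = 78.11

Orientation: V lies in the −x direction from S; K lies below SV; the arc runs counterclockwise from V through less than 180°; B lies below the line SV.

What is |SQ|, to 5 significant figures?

60.326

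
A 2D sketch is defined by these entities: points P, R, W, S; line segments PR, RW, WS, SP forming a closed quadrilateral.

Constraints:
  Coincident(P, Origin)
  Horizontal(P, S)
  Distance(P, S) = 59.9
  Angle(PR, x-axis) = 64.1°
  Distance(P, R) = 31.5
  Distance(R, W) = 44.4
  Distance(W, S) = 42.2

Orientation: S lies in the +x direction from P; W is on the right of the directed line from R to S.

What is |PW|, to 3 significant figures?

25.8

P is at the origin; PS is horizontal with |PS| = 59.9 and S in +x, so S = (59.9, 0). PR runs at 64.1° with |PR| = 31.5, so R = (13.8, 28.3). W is determined by |RW| = 44.4 and |WS| = 42.2 together: it lies at the intersection of circle(R, 44.4) and circle(S, 42.2). With |RS| = 54.1, the foot of the radical line on RS is 28.8 from R and the perpendicular offset is √(44.4² − 28.8²) = 33.8. Taking the right-of-RS solution: W = (20.7, -15.5).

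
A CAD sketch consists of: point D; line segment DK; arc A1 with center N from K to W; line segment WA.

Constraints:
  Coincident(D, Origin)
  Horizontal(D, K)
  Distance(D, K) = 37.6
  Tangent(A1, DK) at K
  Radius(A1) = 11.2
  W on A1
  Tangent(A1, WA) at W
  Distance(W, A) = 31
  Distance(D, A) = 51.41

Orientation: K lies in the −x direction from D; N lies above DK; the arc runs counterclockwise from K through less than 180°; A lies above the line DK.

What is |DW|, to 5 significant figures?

28.985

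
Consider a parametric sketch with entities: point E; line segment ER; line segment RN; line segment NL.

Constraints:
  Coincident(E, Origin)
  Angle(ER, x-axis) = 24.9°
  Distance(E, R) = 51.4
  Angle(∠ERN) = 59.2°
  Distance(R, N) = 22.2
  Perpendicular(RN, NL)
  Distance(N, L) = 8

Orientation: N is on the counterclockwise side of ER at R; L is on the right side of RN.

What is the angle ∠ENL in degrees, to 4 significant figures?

174.7°

E is at the origin; ER runs at 24.9° with length 51.4, so R = 51.4·(cos 24.9°, sin 24.9°) = (46.62, 21.64). ∠ERN = 59.2°, so RN runs at 24.9° + (180° − 59.2°) = 145.7° from the x-axis; with |RN| = 22.2, N = R + 22.2·(cos 145.7°, sin 145.7°) = (28.28, 34.15). RN is perpendicular to NL; with |NL| = 8.0 on the right of RN, L = N + 8.0·(0.5635, 0.8261) = (32.79, 40.76). Then cos ∠ENL = NE·NL / (|NE||NL|), giving 174.7°.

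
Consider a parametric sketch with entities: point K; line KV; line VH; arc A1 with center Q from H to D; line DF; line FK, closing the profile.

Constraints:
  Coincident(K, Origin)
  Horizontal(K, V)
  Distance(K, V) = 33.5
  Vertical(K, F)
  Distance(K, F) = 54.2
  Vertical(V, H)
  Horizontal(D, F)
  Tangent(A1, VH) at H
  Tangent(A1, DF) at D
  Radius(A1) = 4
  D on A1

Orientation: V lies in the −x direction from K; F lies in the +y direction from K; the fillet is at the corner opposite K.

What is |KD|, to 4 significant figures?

61.71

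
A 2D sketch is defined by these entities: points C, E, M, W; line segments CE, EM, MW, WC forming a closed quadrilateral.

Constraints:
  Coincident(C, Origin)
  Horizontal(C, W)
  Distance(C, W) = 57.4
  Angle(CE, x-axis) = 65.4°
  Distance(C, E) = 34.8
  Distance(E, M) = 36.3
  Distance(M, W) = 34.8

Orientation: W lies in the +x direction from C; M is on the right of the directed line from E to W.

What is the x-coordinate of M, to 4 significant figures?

22.80

Checks: |EM| = 36.30 ✓; |MW| = 34.80 ✓.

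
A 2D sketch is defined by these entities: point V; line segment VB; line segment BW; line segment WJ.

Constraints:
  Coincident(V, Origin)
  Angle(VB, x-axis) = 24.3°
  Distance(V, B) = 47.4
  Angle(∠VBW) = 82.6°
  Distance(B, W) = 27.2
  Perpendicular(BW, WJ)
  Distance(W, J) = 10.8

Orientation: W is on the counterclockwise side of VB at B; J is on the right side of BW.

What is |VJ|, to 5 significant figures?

61.534

V is at the origin; VB runs at 24.3° with length 47.4, so B = 47.4·(cos 24.3°, sin 24.3°) = (43.201, 19.506). ∠VBW = 82.6°, so BW runs at 24.3° + (180° − 82.6°) = 121.70° from the x-axis; with |BW| = 27.2, W = B + 27.2·(cos 121.70°, sin 121.70°) = (28.908, 42.648). BW is perpendicular to WJ; with |WJ| = 10.8 on the right of BW, J = W + 10.8·(0.85081, 0.52547) = (38.096, 48.323). Then |VJ| = |J − V| = 61.534.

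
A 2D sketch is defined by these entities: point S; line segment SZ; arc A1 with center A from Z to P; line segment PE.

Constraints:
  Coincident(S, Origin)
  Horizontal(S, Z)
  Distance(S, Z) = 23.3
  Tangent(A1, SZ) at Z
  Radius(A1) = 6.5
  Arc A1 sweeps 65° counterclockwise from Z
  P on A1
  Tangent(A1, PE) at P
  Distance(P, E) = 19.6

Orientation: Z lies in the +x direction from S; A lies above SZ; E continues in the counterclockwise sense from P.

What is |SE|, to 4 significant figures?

43.21

On A1, Z sits at bearing -90° from A; a 65° counterclockwise sweep puts P at bearing -25°, so P = A + 6.5·(cos -25°, sin -25°) = (29.19, 3.753). Since A1 is tangent to PE there, AP ⟂ PE, so PE runs along (−sin -25°, cos -25°); with |PE| = 19.6, E = (37.47, 21.52). Then |SE| = |E − S| = 43.21.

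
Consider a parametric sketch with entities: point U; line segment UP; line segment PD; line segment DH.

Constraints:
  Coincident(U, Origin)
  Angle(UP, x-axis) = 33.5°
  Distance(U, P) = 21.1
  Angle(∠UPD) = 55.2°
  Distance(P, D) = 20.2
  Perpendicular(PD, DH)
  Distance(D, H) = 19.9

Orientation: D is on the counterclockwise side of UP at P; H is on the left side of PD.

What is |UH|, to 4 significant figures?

8.554

U is at the origin; UP runs at 33.5° with length 21.1, so P = 21.1·(cos 33.5°, sin 33.5°) = (17.59, 11.65). ∠UPD = 55.2°, so PD runs at 33.5° + (180° − 55.2°) = 158.3° from the x-axis; with |PD| = 20.2, D = P + 20.2·(cos 158.3°, sin 158.3°) = (-1.173, 19.11). PD ⟂ DH; with |DH| = 19.9 on the left of PD, H = D + 19.9·(-0.3697, -0.9291) = (-8.531, 0.6250). Then |UH| = |H − U| = 8.554.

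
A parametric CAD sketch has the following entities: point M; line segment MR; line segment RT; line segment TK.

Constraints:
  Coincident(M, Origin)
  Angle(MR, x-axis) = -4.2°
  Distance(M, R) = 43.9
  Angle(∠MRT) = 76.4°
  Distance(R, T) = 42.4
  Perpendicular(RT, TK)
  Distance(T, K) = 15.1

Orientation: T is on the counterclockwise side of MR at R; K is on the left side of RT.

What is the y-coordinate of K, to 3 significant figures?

36.1

∠MRT = 76.4°, so RT runs at -4.2° + (180° − 76.4°) = 99.4° from the x-axis; with |RT| = 42.4, T = R + 42.4·(cos 99.4°, sin 99.4°) = (36.9, 38.6). RT is perpendicular to TK; with |TK| = 15.1 on the left of RT, K = T + 15.1·(-0.987, -0.163) = (22.0, 36.1). So K.y = 36.1.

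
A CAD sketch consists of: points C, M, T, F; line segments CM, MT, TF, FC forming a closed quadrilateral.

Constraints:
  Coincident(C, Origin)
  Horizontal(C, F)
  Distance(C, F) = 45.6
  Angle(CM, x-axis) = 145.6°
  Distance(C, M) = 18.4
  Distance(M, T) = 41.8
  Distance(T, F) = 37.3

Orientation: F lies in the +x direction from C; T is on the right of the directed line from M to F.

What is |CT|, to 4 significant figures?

24.05

Checks: |MT| = 41.80 ✓; |TF| = 37.30 ✓.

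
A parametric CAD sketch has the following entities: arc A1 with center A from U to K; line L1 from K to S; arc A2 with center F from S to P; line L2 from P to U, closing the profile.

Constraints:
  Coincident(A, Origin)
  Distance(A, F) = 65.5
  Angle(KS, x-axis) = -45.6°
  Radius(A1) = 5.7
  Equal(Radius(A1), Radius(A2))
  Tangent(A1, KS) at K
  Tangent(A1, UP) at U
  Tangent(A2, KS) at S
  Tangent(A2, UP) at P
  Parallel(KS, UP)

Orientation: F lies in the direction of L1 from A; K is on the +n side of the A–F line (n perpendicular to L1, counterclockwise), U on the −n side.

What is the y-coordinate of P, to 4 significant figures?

-50.79

The slot axis is L1's direction at -45.6°, so u = (cos -45.6°, sin -45.6°) = (0.6997, -0.7145) and n = (−sin -45.6°, cos -45.6°) = (0.7145, 0.6997). A is at the origin and F lies 65.5 along u from A, so F = 65.5·u = (45.83, -46.80). Tangency of A1 to both parallel lines with radius 5.7 puts K and U at A ± 5.7·n: K = (4.072, 3.988), U = (-4.072, -3.988). Equal radii place S and P the same way about F: S = F + 5.7·n = (49.90, -42.81), P = F − 5.7·n = (41.76, -50.79). So P.y = -50.79.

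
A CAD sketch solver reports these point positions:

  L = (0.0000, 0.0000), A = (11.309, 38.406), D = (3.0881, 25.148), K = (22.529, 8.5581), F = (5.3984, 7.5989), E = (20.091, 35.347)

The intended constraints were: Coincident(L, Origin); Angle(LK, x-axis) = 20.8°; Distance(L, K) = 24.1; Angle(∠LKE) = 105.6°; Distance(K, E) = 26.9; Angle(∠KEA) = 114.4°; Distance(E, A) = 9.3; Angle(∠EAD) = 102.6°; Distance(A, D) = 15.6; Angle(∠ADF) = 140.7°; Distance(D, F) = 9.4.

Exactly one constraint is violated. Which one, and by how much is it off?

Distance(D, F) = 9.4 — off by 8.30.

L = (0.00, 0.00) ✓; LK at 20.80° ✓; |LK| = 24.10 ✓; ∠LKE = 105.6° ✓; |KE| = 26.90 ✓; ∠KEA = 114.4° ✓; |EA| = 9.300 ✓; ∠EAD = 102.6° ✓; |AD| = 15.60 ✓; ∠ADF = 140.7° ✓; |DF| = 17.70 ✗.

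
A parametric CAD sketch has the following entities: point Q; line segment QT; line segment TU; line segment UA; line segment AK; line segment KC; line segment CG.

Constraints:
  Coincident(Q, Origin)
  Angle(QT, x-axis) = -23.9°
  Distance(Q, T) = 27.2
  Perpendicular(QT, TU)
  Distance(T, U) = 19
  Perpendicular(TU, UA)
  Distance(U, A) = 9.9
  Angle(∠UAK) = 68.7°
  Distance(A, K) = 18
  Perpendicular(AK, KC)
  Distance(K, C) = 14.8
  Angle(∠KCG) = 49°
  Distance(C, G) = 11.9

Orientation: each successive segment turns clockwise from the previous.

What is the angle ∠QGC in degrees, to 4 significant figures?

126.4°

Q is at the origin; QT runs at -23.9° with length 27.2, so T = (24.87, -11.02). The perpendicularity gives TU at right angles to QT, so TU runs at -113.9°; with |TU| = 19.0, U = (17.17, -28.39). The perpendicularity gives UA at right angles to TU, so UA runs at 156.1°; with |UA| = 9.9, A = (8.119, -24.38). ∠UAK = 68.7° gives AK at 44.80° from the x-axis; with |AK| = 18.0, K = (20.89, -11.70). AK ⟂ KC, so KC runs at -45.20°; with |KC| = 14.8, C = (31.32, -22.20). ∠KCG = 49.0° gives CG at -176.2° from the x-axis; with |CG| = 11.9, G = (19.45, -22.99). Then cos ∠QGC = GQ·GC / (|GQ||GC|), giving 126.4°.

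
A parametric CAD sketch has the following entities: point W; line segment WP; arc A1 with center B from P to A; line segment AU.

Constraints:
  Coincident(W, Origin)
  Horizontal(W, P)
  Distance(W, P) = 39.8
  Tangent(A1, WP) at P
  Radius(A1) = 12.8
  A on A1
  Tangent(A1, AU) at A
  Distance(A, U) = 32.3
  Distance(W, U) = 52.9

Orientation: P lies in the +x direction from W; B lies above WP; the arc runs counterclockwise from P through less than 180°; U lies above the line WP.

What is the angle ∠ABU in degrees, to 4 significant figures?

68.38°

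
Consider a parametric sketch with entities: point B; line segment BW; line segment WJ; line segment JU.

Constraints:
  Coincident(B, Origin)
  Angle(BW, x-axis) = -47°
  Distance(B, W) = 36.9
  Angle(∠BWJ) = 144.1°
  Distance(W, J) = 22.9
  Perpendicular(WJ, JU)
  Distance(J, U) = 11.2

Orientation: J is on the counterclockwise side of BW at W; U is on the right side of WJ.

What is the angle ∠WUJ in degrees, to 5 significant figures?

63.938°

∠BWJ = 144.1°, so WJ runs at -47.0° + (180° − 144.1°) = -11.100° from the x-axis; with |WJ| = 22.9, J = W + 22.9·(cos -11.100°, sin -11.100°) = (47.637, -31.396). The perpendicularity gives JU at right angles to WJ; with |JU| = 11.2 on the right of WJ, U = J + 11.2·(-0.19252, -0.98129) = (45.481, -42.386). Then cos ∠WUJ = UW·UJ / (|UW||UJ|), giving 63.938°.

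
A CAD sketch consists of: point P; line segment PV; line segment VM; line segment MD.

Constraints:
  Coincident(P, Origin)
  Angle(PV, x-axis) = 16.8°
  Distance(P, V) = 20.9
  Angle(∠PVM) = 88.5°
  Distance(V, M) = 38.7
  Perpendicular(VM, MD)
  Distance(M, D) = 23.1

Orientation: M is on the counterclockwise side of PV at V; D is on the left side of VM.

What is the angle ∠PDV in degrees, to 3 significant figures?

27.5°

∠PVM = 88.5°, so VM runs at 16.8° + (180° − 88.5°) = 108° from the x-axis; with |VM| = 38.7, M = V + 38.7·(cos 108°, sin 108°) = (7.86, 42.8). VM is perpendicular to MD; with |MD| = 23.1 on the left of VM, D = M + 23.1·(-0.949, -0.314) = (-14.1, 35.5). Then cos ∠PDV = DP·DV / (|DP||DV|), giving 27.5°.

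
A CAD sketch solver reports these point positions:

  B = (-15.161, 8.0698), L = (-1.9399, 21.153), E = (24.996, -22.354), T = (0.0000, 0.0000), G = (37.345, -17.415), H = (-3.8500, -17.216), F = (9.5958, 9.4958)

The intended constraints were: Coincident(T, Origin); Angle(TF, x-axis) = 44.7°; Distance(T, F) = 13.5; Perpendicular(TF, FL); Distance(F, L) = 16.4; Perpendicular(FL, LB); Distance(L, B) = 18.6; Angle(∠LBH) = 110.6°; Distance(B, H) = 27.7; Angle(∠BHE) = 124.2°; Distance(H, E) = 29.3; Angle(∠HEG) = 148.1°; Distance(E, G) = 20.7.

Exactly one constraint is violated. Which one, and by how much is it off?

Distance(E, G) = 20.7 — off by 7.40.

T = (0.00, 0.00) ✓; TF at 44.70° ✓; |TF| = 13.50 ✓; ∠(TF, FL) = 90.00° ✓; |FL| = 16.40 ✓; ∠(FL, LB) = 90.00° ✓; |LB| = 18.60 ✓; ∠LBH = 110.6° ✓; |BH| = 27.70 ✓; ∠BHE = 124.2° ✓; |HE| = 29.30 ✓; ∠HEG = 148.1° ✓; |EG| = 13.30 ✗.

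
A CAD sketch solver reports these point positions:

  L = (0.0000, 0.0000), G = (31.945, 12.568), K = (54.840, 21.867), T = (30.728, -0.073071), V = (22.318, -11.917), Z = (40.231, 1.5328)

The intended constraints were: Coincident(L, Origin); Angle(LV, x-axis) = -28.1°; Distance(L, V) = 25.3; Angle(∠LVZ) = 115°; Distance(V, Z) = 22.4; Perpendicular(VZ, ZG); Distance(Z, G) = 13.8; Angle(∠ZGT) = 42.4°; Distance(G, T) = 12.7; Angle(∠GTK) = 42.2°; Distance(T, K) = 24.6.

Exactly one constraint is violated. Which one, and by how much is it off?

Distance(T, K) = 24.6 — off by 8.00.

L = (0.00, 0.00) ✓; LV at -28.10° ✓; |LV| = 25.30 ✓; ∠LVZ = 115.0° ✓; |VZ| = 22.40 ✓; ∠(VZ, ZG) = 90.00° ✓; |ZG| = 13.80 ✓; ∠ZGT = 42.40° ✓; |GT| = 12.70 ✓; ∠GTK = 42.20° ✓; |TK| = 32.60 ✗.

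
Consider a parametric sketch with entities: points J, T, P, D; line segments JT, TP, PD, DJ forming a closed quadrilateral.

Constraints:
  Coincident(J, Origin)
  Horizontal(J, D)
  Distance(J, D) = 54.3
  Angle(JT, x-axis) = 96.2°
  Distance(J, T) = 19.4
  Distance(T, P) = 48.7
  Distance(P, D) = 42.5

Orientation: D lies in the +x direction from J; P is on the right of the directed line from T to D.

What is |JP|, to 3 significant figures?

31.2

J is at the origin; JD is horizontal with |JD| = 54.3 and D in +x, so D = (54.3, 0). JT runs at 96.2° with |JT| = 19.4, so T = (-2.10, 19.3). P is determined by |TP| = 48.7 and |PD| = 42.5 together: it lies at the intersection of circle(T, 48.7) and circle(D, 42.5). With |TD| = 59.6, the foot of the radical line on TD is 34.5 from T and the perpendicular offset is √(48.7² − 34.5²) = 34.3. Taking the right-of-TD solution: P = (19.5, -24.4).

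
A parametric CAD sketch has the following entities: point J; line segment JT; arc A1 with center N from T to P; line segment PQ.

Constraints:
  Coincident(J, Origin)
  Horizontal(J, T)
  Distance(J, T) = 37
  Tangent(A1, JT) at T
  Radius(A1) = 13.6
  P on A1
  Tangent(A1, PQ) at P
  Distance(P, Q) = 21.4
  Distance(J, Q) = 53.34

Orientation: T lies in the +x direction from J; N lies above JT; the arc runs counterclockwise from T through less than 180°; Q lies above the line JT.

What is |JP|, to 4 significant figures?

52.74

J is at the origin; JT is horizontal with |JT| = 37.0 and T on the +x side, so T = (37.00, 0.000). Tangency of A1 to JT means the radius NT is perpendicular to JT, so N = T + (0, 13.6) = (37.00, 13.60). Since NP ⟂ PQ (tangency), |NQ| = √(13.6² + 21.4²) = 25.36 regardless of where P sits on A1. So Q lies on both circle(J, 53.34) and circle(N, 25.36); the above-JT intersection is Q = (36.44, 38.95). P is the foot of the tangent from Q: P = (48.32, 21.15).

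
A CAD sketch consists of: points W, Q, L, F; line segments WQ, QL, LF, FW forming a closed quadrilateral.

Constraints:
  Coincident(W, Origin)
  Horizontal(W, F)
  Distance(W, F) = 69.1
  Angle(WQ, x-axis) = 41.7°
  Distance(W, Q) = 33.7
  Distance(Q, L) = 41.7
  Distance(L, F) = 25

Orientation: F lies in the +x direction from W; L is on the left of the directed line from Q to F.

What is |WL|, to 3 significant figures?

71.3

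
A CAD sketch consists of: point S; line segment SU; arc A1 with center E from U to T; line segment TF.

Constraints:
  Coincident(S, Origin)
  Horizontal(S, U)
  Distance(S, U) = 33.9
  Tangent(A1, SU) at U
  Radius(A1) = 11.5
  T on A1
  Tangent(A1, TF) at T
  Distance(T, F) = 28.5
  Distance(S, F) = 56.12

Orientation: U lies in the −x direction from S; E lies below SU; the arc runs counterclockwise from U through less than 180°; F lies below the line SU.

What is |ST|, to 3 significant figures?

47.3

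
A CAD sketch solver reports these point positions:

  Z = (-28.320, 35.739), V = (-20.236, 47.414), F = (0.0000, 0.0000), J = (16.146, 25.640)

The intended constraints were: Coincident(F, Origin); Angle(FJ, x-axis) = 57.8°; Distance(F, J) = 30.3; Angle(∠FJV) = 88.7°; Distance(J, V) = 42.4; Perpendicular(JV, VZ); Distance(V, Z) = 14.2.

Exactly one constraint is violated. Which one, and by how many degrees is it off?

Perpendicular(JV, VZ) — off by 3.80°.

F = (0.00, 0.00) ✓; FJ at 57.80° ✓; |FJ| = 30.30 ✓; ∠FJV = 88.70° ✓; |JV| = 42.40 ✓; ∠(JV, VZ) = 86.20° ✗; |VZ| = 14.20 ✓.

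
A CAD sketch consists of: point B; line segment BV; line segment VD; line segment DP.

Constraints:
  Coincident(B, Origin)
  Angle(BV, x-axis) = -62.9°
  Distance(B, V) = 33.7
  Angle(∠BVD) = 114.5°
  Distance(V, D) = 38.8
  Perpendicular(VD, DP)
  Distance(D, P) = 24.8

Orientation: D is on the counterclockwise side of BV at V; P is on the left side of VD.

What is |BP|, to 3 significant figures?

53.1

B is at the origin; BV runs at -62.9° with length 33.7, so V = 33.7·(cos -62.9°, sin -62.9°) = (15.4, -30.0). ∠BVD = 114.5°, so VD runs at -62.9° + (180° − 114.5°) = 2.60° from the x-axis; with |VD| = 38.8, D = V + 38.8·(cos 2.60°, sin 2.60°) = (54.1, -28.2). VD ⟂ DP; with |DP| = 24.8 on the left of VD, P = D + 24.8·(-0.0454, 0.999) = (53.0, -3.47). Then |BP| = |P − B| = 53.1.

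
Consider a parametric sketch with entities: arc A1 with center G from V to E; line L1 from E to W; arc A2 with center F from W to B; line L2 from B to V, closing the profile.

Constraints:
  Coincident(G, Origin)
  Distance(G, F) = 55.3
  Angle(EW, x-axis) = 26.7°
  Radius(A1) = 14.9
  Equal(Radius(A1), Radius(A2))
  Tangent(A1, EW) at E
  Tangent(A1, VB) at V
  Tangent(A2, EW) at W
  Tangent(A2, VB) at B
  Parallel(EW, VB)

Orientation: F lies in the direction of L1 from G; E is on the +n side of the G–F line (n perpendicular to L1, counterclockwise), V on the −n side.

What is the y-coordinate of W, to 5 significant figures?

38.159

The slot axis is L1's direction at 26.7°, so u = (cos 26.7°, sin 26.7°) = (0.89337, 0.44932) and n = (−sin 26.7°, cos 26.7°) = (-0.44932, 0.89337). G is at the origin and F lies 55.3 along u from G, so F = 55.3·u = (49.403, 24.847). Tangency of A1 to both parallel lines with radius 14.9 puts E and V at G ± 14.9·n: E = (-6.6949, 13.311), V = (6.6949, -13.311). Equal radii place W and B the same way about F: W = F + 14.9·n = (42.709, 38.159), B = F − 14.9·n = (56.098, 11.536). So W.y = 38.159.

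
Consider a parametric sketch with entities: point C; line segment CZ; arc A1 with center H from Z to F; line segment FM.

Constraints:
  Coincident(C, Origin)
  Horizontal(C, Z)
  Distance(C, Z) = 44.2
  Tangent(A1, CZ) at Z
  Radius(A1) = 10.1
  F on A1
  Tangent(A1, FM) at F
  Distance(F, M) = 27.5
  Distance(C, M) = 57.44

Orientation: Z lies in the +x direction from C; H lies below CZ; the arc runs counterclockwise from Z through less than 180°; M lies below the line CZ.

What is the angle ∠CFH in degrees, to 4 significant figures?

144.0°

Checks: |HF| = 10.10 ✓; ∠(HF, FM) = 90.00° ✓; |FM| = 27.50 ✓; |CM| = 57.44 ✓.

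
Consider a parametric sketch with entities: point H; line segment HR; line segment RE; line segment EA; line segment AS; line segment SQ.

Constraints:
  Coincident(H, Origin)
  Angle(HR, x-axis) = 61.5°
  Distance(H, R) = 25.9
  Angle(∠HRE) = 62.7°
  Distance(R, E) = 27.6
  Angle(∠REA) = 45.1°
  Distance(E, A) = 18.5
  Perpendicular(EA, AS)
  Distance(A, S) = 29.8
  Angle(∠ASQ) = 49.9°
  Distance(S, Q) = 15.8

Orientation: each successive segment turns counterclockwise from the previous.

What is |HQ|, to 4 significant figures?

32.44

H is at the origin; HR runs at 61.5° with length 25.9, so R = (12.36, 22.76). ∠HRE = 62.7° gives RE at 178.8° from the x-axis; with |RE| = 27.6, E = (-15.24, 23.34). ∠REA = 45.1° gives EA at -46.30° from the x-axis; with |EA| = 18.5, A = (-2.454, 9.964). EA ⟂ AS, so AS runs at 43.70°; with |AS| = 29.8, S = (19.09, 30.55). ∠ASQ = 49.9° gives SQ at 173.8° from the x-axis; with |SQ| = 15.8, Q = (3.383, 32.26). Then |HQ| = |Q − H| = 32.44.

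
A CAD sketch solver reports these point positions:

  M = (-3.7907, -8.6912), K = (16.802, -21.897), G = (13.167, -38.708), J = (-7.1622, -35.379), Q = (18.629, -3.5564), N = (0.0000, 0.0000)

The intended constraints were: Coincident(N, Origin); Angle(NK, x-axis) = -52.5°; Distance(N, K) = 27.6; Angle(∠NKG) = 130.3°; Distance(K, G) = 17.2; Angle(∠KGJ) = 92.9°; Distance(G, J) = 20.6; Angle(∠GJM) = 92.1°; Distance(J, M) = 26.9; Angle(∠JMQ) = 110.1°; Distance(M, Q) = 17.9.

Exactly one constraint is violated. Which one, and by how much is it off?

Distance(M, Q) = 17.9 — off by 5.10.

N = (0.00, 0.00) ✓; NK at -52.50° ✓; |NK| = 27.60 ✓; ∠NKG = 130.3° ✓; |KG| = 17.20 ✓; ∠KGJ = 92.90° ✓; |GJ| = 20.60 ✓; ∠GJM = 92.10° ✓; |JM| = 26.90 ✓; ∠JMQ = 110.1° ✓; |MQ| = 23.00 ✗.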